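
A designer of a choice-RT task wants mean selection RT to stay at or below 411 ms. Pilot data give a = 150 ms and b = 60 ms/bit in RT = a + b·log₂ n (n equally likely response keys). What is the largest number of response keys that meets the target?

20

60·log₂ n ≤ 411 − 150 = 261, giving log₂ n ≤ 4.3500 and n ≤ 20.393. The largest whole number is 20.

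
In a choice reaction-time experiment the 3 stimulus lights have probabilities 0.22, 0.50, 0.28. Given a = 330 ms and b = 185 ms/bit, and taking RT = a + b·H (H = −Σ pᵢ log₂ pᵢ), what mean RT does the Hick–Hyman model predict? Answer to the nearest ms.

607 ms

Entropy contributions −pᵢ log₂ pᵢ: 0.4806, 0.5000, 0.5142; sum H = 1.4948 bits.
RT = a + bH = 330 + 185·1.4948 = 606.54 ms.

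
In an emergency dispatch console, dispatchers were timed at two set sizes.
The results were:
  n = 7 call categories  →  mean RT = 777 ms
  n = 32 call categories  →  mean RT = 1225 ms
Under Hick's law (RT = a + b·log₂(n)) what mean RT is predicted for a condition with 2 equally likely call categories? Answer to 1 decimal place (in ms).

407.7 ms

With log₂ n on the abscissa the relation is linear; from the two conditions:
  b = (1225 − 777) / (log₂ 32 − log₂ 7) = 448 / (5 − 2.8074) = 204.319 ms/bit
  a = 777 − 204.319 × 2.8074 = 203.403 ms
Then RT(2) = 203.403 + 204.319 × log₂ 2 = 203.403 + 204.319 × 1 ≈ 407.722 ms.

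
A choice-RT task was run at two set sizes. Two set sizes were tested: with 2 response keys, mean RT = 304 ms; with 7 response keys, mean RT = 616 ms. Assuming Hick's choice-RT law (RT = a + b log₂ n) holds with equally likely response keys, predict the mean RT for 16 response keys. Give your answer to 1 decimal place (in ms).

821.9 ms

Solve the two-equation system in a and b:
  b = (616 − 304) / (log₂ 7 − log₂ 2) = 312 / (2.8074 − 1) = 172.628 ms/bit
  a = 304 − 172.628 × 1 = 131.372 ms
Then RT(16) = 131.372 + 172.628 × log₂ 16 = 131.372 + 172.628 × 4 ≈ 821.884 ms.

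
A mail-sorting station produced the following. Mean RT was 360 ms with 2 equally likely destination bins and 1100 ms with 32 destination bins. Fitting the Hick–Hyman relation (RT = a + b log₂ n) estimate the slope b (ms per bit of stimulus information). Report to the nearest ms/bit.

Slope: b = (1100 − 360) / (log₂ 32 − log₂ 2) = 740/4.0000 = 185 ms/bit.

185 ms/bit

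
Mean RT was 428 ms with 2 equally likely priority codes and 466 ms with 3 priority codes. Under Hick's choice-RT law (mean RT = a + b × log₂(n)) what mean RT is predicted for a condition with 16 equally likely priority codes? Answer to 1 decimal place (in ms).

Solve the two-equation system in a and b:
  b = (466 − 428) / (log₂ 3 − log₂ 2) = 38 / (1.5850 − 1) = 64.961 ms/bit
  a = 428 − 64.961 × 1 = 363.039 ms
Then RT(16) = 363.039 + 64.961 × log₂ 16 = 363.039 + 64.961 × 4 ≈ 622.884 ms.

622.9 ms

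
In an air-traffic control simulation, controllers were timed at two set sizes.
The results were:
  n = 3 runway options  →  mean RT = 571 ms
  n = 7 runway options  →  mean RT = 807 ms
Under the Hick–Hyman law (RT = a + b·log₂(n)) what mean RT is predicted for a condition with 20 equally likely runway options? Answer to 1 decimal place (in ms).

1099.4 ms

Solve the two-equation system in a and b:
  b = (807 − 571) / (log₂ 7 − log₂ 3) = 236 / (2.8074 − 1.5850) = 193.064 ms/bit
  a = 571 − 193.064 × 1.5850 = 265.001 ms
Then RT(20) = 265.001 + 193.064 × log₂ 20 = 265.001 + 193.064 × 4.3219 ≈ 1099.410 ms.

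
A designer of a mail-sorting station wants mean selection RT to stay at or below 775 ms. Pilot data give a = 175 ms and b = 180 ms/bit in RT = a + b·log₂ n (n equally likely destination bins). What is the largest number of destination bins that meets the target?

180·log₂ n ≤ 775 − 175 = 600, giving log₂ n ≤ 3.3333 and n ≤ 10.079. The largest whole number is 10.

10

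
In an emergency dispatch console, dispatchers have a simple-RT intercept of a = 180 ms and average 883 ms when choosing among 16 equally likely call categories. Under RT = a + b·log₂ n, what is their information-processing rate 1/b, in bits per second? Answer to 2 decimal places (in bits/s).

b = (883 − 180)/log₂ 16 = 703/4 = 175.750 ms per bit = 0.17575 s/bit; the reciprocal is 5.690 bits/s.

5.69 bits/s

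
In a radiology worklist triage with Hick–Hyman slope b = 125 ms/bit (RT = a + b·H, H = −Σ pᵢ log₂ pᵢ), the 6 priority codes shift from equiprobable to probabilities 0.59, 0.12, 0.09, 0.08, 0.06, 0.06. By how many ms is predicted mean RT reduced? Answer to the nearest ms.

85 ms

Equiprobable entropy H₀ = log₂ 6 = 2.5850 bits.
Skewed entropy H = −Σ pᵢ log₂ pᵢ = 1.9074 bits.
ΔRT = b·(H₀ − H) = 125 × 0.6775 = 84.69 ms.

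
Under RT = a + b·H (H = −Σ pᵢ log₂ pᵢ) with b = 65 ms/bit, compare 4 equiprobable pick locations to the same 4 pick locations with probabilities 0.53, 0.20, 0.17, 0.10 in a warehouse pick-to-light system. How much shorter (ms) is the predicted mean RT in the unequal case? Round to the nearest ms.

18 ms

Equiprobable entropy H₀ = log₂ 4 = 2.0000 bits.
Skewed entropy H = −Σ pᵢ log₂ pᵢ = 1.7166 bits.
ΔRT = b·(H₀ − H) = 65 × 0.2834 = 18.42 ms.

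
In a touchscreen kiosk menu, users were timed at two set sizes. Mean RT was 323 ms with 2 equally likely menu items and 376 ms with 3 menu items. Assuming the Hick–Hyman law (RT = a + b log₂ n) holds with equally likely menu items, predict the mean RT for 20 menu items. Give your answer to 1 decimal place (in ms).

Solve the two-equation system in a and b:
  b = (376 − 323) / (log₂ 3 − log₂ 2) = 53 / (1.5850 − 1) = 90.604 ms/bit
  a = 323 − 90.604 × 1 = 232.396 ms
Then RT(20) = 232.396 + 90.604 × log₂ 20 = 232.396 + 90.604 × 4.3219 ≈ 623.980 ms.

624.0 ms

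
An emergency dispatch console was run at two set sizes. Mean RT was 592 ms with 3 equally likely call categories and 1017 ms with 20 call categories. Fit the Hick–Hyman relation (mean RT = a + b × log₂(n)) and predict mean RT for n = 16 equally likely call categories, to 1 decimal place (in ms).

967.0 ms

Solve the two-equation system in a and b:
  b = (1017 − 592) / (log₂ 20 − log₂ 3) = 425 / (4.3219 − 1.5850) = 155.281 ms/bit
  a = 592 − 155.281 × 1.5850 = 345.885 ms
Then RT(16) = 345.885 + 155.281 × log₂ 16 = 345.885 + 155.281 × 4 ≈ 967.011 ms.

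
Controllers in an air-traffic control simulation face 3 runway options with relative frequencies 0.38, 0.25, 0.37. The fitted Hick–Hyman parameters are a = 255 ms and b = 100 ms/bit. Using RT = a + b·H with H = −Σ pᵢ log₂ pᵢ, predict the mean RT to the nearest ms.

411 ms

H = 0.38·log₂(1/0.38) + 0.25·log₂(1/0.25) + 0.37·log₂(1/0.37) = 1.5612 bits.
RT = 255 + 100 × 1.5612 = 411.12 ms.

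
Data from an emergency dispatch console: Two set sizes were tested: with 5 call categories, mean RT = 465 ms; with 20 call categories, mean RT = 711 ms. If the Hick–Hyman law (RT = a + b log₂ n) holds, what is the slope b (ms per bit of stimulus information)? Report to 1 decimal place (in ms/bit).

b = (RT₂ − RT₁)/(log₂ n₂ − log₂ n₁) = (711 − 465)/(4.3219 − 2.3219) = 123.000 ms/bit.

123.0 ms/bit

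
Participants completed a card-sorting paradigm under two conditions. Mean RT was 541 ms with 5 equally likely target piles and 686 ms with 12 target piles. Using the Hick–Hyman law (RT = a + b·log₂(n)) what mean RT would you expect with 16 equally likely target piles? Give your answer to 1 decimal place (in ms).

733.6 ms

Fit slope and intercept:
  b = (686 − 541) / (log₂ 12 − log₂ 5) = 145 / (3.5850 − 2.3219) = 114.803 ms/bit
  a = 541 − 114.803 × 2.3219 = 274.436 ms
Then RT(16) = 274.436 + 114.803 × log₂ 16 = 274.436 + 114.803 × 4 ≈ 733.648 ms.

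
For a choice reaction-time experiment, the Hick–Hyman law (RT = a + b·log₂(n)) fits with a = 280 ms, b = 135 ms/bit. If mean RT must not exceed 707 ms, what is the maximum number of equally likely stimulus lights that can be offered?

8

135·log₂ n ≤ 707 − 280 = 427, giving log₂ n ≤ 3.1630 and n ≤ 8.957. The largest whole number is 8.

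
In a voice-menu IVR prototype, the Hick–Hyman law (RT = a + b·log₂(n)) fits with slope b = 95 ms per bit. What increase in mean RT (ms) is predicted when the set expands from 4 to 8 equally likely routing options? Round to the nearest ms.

95 ms

ΔRT = (a + b log₂ n₂) − (a + b log₂ n₁) = b·(log₂ n₂ − log₂ n₁).
log₂(8) − log₂(4) = log₂(8/4) = log₂(2) = 1.
ΔRT = 95 × 1.0000 = 95.000 ms.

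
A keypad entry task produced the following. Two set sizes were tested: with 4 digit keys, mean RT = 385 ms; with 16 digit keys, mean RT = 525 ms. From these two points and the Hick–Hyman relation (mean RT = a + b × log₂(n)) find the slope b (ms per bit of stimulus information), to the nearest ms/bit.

70 ms/bit

Slope: b = (525 − 385) / (log₂ 16 − log₂ 4) = 140/2.0000 = 70 ms/bit.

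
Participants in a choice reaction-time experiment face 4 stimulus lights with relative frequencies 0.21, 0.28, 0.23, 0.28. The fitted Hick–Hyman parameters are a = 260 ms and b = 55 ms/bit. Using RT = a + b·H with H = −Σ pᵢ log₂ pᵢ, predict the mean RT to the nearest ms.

369 ms

Entropy contributions −pᵢ log₂ pᵢ: 0.4728, 0.5142, 0.4877, 0.5142; sum H = 1.9889 bits.
RT = a + bH = 260 + 55·1.9889 = 369.39 ms.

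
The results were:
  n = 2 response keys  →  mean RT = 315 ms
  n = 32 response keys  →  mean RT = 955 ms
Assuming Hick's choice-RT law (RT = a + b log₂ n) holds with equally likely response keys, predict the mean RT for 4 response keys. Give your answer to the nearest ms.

RT is linear in log₂ n, so two points fix the line:
  b = (955 − 315) / (log₂ 32 − log₂ 2) = 640 / (5 − 1) = 160 ms/bit
  a = 315 − 160 × 1 = 155 ms
Then RT(4) = 155 + 160 × log₂ 4 = 155 + 160 × 2 ≈ 475.000 ms.

475 ms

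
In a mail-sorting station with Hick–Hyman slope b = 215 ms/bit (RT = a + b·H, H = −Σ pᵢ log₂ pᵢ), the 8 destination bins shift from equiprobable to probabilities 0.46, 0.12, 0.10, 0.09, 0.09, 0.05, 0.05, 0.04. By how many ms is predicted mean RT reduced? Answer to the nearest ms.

117 ms

Equiprobable entropy H₀ = log₂ 8 = 3.0000 bits.
Skewed entropy H = −Σ pᵢ log₂ pᵢ = 2.4579 bits.
ΔRT = b·(H₀ − H) = 215 × 0.5421 = 116.56 ms.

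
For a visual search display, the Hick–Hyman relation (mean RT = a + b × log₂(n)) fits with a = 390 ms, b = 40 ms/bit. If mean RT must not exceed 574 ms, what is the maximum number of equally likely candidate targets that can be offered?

Set 390 + 40·log₂ n ≤ 574 → log₂ n ≤ (574 − 390)/40 = 4.6000.
So n ≤ 2^4.6000 = 24.251; the largest integer n is 24.

24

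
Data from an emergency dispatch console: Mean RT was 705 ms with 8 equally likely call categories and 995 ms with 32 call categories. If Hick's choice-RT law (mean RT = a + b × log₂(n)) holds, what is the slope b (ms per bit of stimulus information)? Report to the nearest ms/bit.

145 ms/bit

b = (RT₂ − RT₁)/(log₂ n₂ − log₂ n₁) = (995 − 705)/(5 − 3) = 145 ms/bit.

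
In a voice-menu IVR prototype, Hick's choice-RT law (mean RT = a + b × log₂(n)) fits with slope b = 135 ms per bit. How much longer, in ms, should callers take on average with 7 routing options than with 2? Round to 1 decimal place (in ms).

Only the slope matters, since a is common to both: ΔRT = b·log₂(n₂/n₁).
log₂(7) − log₂(2) = 2.8074 − 1 = 1.8074.
ΔRT = 135 × 1.8074 = 243.993 ms.

244.0 ms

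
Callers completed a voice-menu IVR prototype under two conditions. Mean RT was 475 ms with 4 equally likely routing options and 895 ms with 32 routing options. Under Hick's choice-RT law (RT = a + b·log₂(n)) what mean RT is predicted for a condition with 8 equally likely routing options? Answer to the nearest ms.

RT is linear in log₂ n, so two points fix the line:
  b = (895 − 475) / (log₂ 32 − log₂ 4) = 420 / (5 − 2) = 140 ms/bit
  a = 475 − 140 × 2 = 195 ms
Then RT(8) = 195 + 140 × log₂ 8 = 195 + 140 × 3 ≈ 615.000 ms.

615 ms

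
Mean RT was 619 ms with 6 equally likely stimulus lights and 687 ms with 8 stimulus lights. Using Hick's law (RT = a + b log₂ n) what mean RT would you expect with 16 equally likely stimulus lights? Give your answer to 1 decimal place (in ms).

850.8 ms

With log₂ n on the abscissa the relation is linear; from the two conditions:
  b = (687 − 619) / (log₂ 8 − log₂ 6) = 68 / (3 − 2.5850) = 163.841 ms/bit
  a = 619 − 163.841 × 2.5850 = 195.478 ms
Then RT(16) = 195.478 + 163.841 × log₂ 16 = 195.478 + 163.841 × 4 ≈ 850.841 ms.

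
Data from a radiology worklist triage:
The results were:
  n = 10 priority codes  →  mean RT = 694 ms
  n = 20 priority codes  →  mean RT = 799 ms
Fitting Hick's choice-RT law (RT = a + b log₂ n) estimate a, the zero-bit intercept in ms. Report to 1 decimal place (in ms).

345.2 ms

The slope on a log₂ axis is (799 − 694) / (4.3219 − 3.3219) = 105.000 ms/bit.
a = RT₁ − b·log₂ n₁ = 694 − 105.000 × 3.3219 = 345.198 ms.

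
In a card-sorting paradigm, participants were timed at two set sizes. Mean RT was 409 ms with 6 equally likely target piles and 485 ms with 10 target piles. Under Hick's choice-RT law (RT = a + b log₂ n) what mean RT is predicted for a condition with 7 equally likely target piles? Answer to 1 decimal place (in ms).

431.9 ms

Fit slope and intercept:
  b = (485 − 409) / (log₂ 10 − log₂ 6) = 76 / (3.3219 − 2.5850) = 103.126 ms/bit
  a = 409 − 103.126 × 2.5850 = 142.424 ms
Then RT(7) = 142.424 + 103.126 × log₂ 7 = 142.424 + 103.126 × 2.8074 ≈ 431.934 ms.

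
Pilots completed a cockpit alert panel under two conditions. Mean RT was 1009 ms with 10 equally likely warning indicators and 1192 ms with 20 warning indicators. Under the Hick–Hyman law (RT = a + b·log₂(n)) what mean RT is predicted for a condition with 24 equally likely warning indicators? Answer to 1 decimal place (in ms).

Solve the two-equation system in a and b:
  b = (1192 − 1009) / (log₂ 20 − log₂ 10) = 183 / (4.3219 − 3.3219) = 183.000 ms/bit
  a = 1009 − 183.000 × 3.3219 = 401.087 ms
Then RT(24) = 401.087 + 183.000 × log₂ 24 = 401.087 + 183.000 × 4.5850 ≈ 1240.135 ms.

1240.1 ms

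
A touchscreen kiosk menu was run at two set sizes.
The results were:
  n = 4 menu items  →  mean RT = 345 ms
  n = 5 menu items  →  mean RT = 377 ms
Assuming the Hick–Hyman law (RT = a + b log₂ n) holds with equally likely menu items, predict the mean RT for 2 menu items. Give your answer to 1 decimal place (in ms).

RT is linear in log₂ n, so two points fix the line:
  b = (377 − 345) / (log₂ 5 − log₂ 4) = 32 / (2.3219 − 2) = 99.401 ms/bit
  a = 345 − 99.401 × 2 = 146.198 ms
Then RT(2) = 146.198 + 99.401 × log₂ 2 = 146.198 + 99.401 × 1 ≈ 245.599 ms.

245.6 ms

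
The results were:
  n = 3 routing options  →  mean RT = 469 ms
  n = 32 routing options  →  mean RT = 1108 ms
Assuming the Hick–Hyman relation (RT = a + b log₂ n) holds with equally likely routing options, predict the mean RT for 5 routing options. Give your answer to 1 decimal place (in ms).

606.9 ms

Solve the two-equation system in a and b:
  b = (1108 − 469) / (log₂ 32 − log₂ 3) = 639 / (5 − 1.5850) = 187.114 ms/bit
  a = 469 − 187.114 × 1.5850 = 172.432 ms
Then RT(5) = 172.432 + 187.114 × log₂ 5 = 172.432 + 187.114 × 2.3219 ≈ 606.896 ms.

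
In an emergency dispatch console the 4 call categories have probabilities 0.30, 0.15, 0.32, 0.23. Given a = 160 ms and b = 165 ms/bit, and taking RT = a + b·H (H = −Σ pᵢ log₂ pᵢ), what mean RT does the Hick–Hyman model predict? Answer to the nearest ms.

H = 0.30·log₂(1/0.30) + 0.15·log₂(1/0.15) + 0.32·log₂(1/0.32) + 0.23·log₂(1/0.23) = 1.9453 bits.
RT = 160 + 165 × 1.9453 = 480.98 ms.

481 ms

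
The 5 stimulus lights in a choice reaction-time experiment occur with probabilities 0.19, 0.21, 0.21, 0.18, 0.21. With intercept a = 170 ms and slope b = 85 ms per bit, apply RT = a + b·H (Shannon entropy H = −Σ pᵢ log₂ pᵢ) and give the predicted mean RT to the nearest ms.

367 ms

H = 0.19·log₂(1/0.19) + 0.21·log₂(1/0.21) + 0.21·log₂(1/0.21) + 0.18·log₂(1/0.18) + 0.21·log₂(1/0.21) = 2.3190 bits.
RT = 170 + 85 × 2.3190 = 367.12 ms.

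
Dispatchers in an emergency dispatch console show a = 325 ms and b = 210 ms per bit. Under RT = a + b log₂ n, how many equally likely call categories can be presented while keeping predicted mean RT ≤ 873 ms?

Information budget: (873 − 325)/210 = 2.6095 bits, so n ≤ 2^2.6095 = 6.103 → at most 6.

6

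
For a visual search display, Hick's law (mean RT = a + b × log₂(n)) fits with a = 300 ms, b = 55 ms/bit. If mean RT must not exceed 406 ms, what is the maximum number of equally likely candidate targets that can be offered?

Information budget: (406 − 300)/55 = 1.9273 bits, so n ≤ 2^1.9273 = 3.803 → at most 3.

3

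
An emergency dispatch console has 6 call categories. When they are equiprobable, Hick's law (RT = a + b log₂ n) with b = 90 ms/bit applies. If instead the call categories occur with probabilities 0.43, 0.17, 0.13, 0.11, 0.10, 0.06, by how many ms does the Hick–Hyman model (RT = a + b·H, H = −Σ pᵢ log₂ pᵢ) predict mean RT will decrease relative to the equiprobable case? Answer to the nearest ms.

29 ms

Equiprobable entropy H₀ = log₂ 6 = 2.5850 bits.
Skewed entropy H = −Σ pᵢ log₂ pᵢ = 2.2668 bits.
ΔRT = b·(H₀ − H) = 90 × 0.3182 = 28.63 ms.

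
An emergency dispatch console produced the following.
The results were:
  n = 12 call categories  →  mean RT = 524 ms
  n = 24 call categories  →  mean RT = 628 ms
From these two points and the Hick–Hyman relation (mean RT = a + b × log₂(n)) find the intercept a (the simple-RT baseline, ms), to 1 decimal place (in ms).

The slope on a log₂ axis is (628 − 524) / (4.5850 − 3.5850) = 104.000 ms/bit.
Intercept: a = 524 − 104.000·log₂(12) = 151.164 ms.

151.2 ms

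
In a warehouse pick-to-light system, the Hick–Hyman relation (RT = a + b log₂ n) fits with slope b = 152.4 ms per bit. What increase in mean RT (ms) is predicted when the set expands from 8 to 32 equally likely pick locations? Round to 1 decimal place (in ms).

304.8 ms

The intercept a cancels: ΔRT = b·(log₂ n₂ − log₂ n₁) = b·log₂(n₂/n₁).
log₂(32) − log₂(8) = log₂(32/8) = log₂(4) = 2.
ΔRT = 152.4 × 2.0000 = 304.800 ms.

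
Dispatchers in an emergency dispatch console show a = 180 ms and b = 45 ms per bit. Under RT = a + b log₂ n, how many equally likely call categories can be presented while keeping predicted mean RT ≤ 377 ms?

Set 180 + 45·log₂ n ≤ 377 → log₂ n ≤ (377 − 180)/45 = 4.3778.
So n ≤ 2^4.3778 = 20.789; the largest integer n is 20.

20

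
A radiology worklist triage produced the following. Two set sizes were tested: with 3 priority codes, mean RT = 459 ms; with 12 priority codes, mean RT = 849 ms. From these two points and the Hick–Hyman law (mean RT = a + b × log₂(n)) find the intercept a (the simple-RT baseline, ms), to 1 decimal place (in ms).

b = (RT₂ − RT₁)/(log₂ n₂ − log₂ n₁) = (849 − 459)/(3.5850 − 1.5850) = 195.000 ms/bit.
Intercept: a = 459 − 195.000·log₂(3) = 149.932 ms.

149.9 ms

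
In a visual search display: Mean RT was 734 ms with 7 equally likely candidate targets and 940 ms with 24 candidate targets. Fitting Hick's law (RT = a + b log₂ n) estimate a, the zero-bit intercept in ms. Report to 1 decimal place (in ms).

408.7 ms

The slope on a log₂ axis is (940 − 734) / (4.5850 − 2.8074) = 115.886 ms/bit.
a = RT₁ − b·log₂ n₁ = 734 − 115.886 × 2.8074 = 408.667 ms.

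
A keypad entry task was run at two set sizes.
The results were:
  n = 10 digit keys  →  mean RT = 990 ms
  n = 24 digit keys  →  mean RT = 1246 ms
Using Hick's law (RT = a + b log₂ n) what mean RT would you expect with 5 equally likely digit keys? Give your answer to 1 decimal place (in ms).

Solve the two-equation system in a and b:
  b = (1246 − 990) / (log₂ 24 − log₂ 10) = 256 / (4.5850 − 3.3219) = 202.686 ms/bit
  a = 990 − 202.686 × 3.3219 = 316.690 ms
Then RT(5) = 316.690 + 202.686 × log₂ 5 = 316.690 + 202.686 × 2.3219 ≈ 787.314 ms.

787.3 ms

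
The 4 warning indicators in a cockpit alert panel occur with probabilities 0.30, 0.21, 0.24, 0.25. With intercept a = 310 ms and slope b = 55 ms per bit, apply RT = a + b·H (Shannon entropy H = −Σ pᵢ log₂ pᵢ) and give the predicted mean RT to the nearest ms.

H = 0.30·log₂(1/0.30) + 0.21·log₂(1/0.21) + 0.24·log₂(1/0.24) + 0.25·log₂(1/0.25) = 1.9880 bits.
RT = 310 + 55 × 1.9880 = 419.34 ms.

419 ms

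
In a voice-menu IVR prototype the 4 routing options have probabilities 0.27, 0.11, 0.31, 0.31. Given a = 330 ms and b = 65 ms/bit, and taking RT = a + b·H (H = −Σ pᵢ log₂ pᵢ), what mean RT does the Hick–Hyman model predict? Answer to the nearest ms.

H = 0.27·log₂(1/0.27) + 0.11·log₂(1/0.11) + 0.31·log₂(1/0.31) + 0.31·log₂(1/0.31) = 1.9079 bits.
RT = 330 + 65 × 1.9079 = 454.01 ms.

454 ms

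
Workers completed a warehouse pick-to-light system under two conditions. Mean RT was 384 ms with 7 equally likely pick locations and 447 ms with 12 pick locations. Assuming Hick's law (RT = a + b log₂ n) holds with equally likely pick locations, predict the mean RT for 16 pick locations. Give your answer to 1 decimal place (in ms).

RT is linear in log₂ n, so two points fix the line:
  b = (447 − 384) / (log₂ 12 − log₂ 7) = 63 / (3.5850 − 2.8074) = 81.018 ms/bit
  a = 384 − 81.018 × 2.8074 = 156.554 ms
Then RT(16) = 156.554 + 81.018 × log₂ 16 = 156.554 + 81.018 × 4 ≈ 480.625 ms.

480.6 ms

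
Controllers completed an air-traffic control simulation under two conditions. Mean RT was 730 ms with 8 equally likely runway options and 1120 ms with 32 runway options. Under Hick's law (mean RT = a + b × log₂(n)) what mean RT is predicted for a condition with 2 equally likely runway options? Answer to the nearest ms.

340 ms

Solve the two-equation system in a and b:
  b = (1120 − 730) / (log₂ 32 − log₂ 8) = 390 / (5 − 3) = 195 ms/bit
  a = 730 − 195 × 3 = 145 ms
Then RT(2) = 145 + 195 × log₂ 2 = 145 + 195 × 1 ≈ 340.000 ms.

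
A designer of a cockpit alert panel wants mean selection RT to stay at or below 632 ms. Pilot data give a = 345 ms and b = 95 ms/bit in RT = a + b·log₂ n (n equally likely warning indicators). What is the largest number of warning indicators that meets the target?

8

Information budget: (632 − 345)/95 = 3.0211 bits, so n ≤ 2^3.0211 = 8.118 → at most 8.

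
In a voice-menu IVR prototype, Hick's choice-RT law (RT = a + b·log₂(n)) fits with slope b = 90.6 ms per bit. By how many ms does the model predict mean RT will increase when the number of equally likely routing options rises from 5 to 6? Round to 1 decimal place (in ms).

23.8 ms

Only the slope matters, since a is common to both: ΔRT = b·log₂(n₂/n₁).
log₂(6) − log₂(5) = 2.5850 − 2.3219 = 0.2630.
ΔRT = 90.6 × 0.2630 = 23.831 ms.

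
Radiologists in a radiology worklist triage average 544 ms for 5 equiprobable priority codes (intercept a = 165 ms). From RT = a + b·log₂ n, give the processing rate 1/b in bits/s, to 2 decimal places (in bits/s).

b = (544 − 165)/log₂ 5 = 379/2.3219 = 163.226 ms per bit = 0.16323 s/bit; the reciprocal is 6.126 bits/s.

6.13 bits/s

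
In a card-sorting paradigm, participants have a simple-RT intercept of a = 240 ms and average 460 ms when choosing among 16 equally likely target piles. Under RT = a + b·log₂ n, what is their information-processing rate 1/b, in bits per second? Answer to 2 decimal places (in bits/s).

18.18 bits/s

Choice component = 460 − 240 = 220 ms over log₂(16) = 4 bits.
b = 220 / 4 = 55.000 ms/bit, so 1/b = 18.182 bits/s.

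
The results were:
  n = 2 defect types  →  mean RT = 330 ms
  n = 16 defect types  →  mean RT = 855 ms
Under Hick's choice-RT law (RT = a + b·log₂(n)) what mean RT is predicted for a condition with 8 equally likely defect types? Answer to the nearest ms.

RT is linear in log₂ n, so two points fix the line:
  b = (855 − 330) / (log₂ 16 − log₂ 2) = 525 / (4 − 1) = 175 ms/bit
  a = 330 − 175 × 1 = 155 ms
Then RT(8) = 155 + 175 × log₂ 8 = 155 + 175 × 3 ≈ 680.000 ms.

680 ms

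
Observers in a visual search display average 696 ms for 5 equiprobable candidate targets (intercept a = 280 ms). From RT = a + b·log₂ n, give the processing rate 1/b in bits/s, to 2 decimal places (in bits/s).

5.58 bits/s

Choice component = 696 − 280 = 416 ms over log₂(5) = 2.3219 bits.
b = 416 / 2.3219 = 179.161 ms/bit, so 1/b = 5.582 bits/s.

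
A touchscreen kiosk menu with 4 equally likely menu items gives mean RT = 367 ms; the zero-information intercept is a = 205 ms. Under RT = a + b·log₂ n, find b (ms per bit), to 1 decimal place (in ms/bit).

81.0 ms/bit

log₂(4) = 2 bits.
b = (RT − a)/log₂ n = (367 − 205) / 2 = 81.000 ms/bit.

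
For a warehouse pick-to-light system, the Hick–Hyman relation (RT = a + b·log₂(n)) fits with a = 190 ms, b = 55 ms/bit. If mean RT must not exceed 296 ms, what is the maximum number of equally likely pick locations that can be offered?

3

Set 190 + 55·log₂ n ≤ 296 → log₂ n ≤ (296 − 190)/55 = 1.9273.
So n ≤ 2^1.9273 = 3.803; the largest integer n is 3.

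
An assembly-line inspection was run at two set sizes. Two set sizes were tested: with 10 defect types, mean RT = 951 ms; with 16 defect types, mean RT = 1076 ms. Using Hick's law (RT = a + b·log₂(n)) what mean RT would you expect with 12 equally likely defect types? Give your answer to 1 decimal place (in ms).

999.5 ms

With log₂ n on the abscissa the relation is linear; from the two conditions:
  b = (1076 − 951) / (log₂ 16 − log₂ 10) = 125 / (4 − 3.3219) = 184.346 ms/bit
  a = 951 − 184.346 × 3.3219 = 338.615 ms
Then RT(12) = 338.615 + 184.346 × log₂ 12 = 338.615 + 184.346 × 3.5850 ≈ 999.489 ms.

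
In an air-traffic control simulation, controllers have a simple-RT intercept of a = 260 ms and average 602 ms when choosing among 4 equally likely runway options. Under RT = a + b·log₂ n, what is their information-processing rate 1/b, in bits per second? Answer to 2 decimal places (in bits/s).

5.85 bits/s

b = (602 − 260)/log₂ 4 = 342/2 = 171.000 ms per bit = 0.17100 s/bit; the reciprocal is 5.848 bits/s.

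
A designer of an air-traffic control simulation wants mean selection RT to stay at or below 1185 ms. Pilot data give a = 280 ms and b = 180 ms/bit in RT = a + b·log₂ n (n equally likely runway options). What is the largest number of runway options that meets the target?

32

Information budget: (1185 − 280)/180 = 5.0278 bits, so n ≤ 2^5.0278 = 32.622 → at most 32.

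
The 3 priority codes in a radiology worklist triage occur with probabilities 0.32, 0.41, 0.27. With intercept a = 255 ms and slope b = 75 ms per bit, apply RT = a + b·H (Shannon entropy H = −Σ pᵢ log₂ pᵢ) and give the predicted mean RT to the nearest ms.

372 ms

Entropy contributions −pᵢ log₂ pᵢ: 0.5260, 0.5274, 0.5100; sum H = 1.5634 bits.
RT = a + bH = 255 + 75·1.5634 = 372.26 ms.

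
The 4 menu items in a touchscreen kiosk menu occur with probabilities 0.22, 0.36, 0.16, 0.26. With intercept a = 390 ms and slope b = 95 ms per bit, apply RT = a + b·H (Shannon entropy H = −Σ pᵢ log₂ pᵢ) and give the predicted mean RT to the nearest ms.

574 ms

Entropy contributions −pᵢ log₂ pᵢ: 0.4806, 0.5306, 0.4230, 0.5053; sum H = 1.9395 bits.
RT = a + bH = 390 + 95·1.9395 = 574.25 ms.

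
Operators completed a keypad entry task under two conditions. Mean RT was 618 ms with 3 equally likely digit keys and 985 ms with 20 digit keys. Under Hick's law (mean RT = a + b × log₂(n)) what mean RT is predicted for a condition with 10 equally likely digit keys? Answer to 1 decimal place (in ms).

Fit slope and intercept:
  b = (985 − 618) / (log₂ 20 − log₂ 3) = 367 / (4.3219 − 1.5850) = 134.090 ms/bit
  a = 618 − 134.090 × 1.5850 = 405.472 ms
Then RT(10) = 405.472 + 134.090 × log₂ 10 = 405.472 + 134.090 × 3.3219 ≈ 850.910 ms.

850.9 ms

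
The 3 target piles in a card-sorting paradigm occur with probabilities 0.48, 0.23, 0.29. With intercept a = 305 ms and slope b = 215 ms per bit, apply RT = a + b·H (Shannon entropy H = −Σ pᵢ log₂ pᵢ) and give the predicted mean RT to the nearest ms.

H = 0.48·log₂(1/0.48) + 0.23·log₂(1/0.23) + 0.29·log₂(1/0.29) = 1.5138 bits.
RT = 305 + 215 × 1.5138 = 630.48 ms.

630 ms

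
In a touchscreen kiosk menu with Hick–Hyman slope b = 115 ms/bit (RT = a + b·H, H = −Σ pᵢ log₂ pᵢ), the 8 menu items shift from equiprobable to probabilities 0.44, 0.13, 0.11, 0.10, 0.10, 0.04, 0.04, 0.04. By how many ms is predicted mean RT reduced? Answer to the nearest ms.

60 ms

Equiprobable entropy H₀ = log₂ 8 = 3.0000 bits.
Skewed entropy H = −Σ pᵢ log₂ pᵢ = 2.4757 bits.
ΔRT = b·(H₀ − H) = 115 × 0.5243 = 60.29 ms.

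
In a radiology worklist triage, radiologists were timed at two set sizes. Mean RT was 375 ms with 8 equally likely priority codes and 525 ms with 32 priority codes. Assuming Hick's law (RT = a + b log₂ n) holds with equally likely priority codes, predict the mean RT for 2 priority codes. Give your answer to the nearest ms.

225 ms

With log₂ n on the abscissa the relation is linear; from the two conditions:
  b = (525 − 375) / (log₂ 32 − log₂ 8) = 150 / (5 − 3) = 75 ms/bit
  a = 375 − 75 × 3 = 150 ms
Then RT(2) = 150 + 75 × log₂ 2 = 150 + 75 × 1 ≈ 225.000 ms.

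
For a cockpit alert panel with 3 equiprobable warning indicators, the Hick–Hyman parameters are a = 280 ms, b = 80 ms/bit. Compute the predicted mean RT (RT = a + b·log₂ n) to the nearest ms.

log₂(3) = 1.5850 bits, so RT = 280 + 80 × 1.5850 ≈ 406.797 ms.

407 ms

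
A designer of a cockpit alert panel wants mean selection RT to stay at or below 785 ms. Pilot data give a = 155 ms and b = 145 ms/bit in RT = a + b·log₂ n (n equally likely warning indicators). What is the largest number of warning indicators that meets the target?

Information budget: (785 − 155)/145 = 4.3448 bits, so n ≤ 2^4.3448 = 20.320 → at most 20.

20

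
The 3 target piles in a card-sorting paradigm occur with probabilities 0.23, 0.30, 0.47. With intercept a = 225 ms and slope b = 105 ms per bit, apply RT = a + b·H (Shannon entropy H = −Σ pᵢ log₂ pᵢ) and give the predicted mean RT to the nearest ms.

385 ms

H = 0.23·log₂(1/0.23) + 0.30·log₂(1/0.30) + 0.47·log₂(1/0.47) = 1.5207 bits.
RT = 225 + 105 × 1.5207 = 384.67 ms.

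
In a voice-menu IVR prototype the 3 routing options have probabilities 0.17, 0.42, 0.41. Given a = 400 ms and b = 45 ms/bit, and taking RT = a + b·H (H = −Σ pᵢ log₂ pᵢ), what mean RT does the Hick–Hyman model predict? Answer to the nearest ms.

Entropy contributions −pᵢ log₂ pᵢ: 0.4346, 0.5256, 0.5274; sum H = 1.4876 bits.
RT = a + bH = 400 + 45·1.4876 = 466.94 ms.

467 ms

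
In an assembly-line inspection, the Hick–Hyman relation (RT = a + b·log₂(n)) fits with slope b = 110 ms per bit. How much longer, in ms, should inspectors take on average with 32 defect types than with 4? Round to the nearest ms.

330 ms

ΔRT = (a + b log₂ n₂) − (a + b log₂ n₁) = b·(log₂ n₂ − log₂ n₁).
log₂(32) − log₂(4) = log₂(32/4) = log₂(8) = 3.
ΔRT = 110 × 3.0000 = 330.000 ms.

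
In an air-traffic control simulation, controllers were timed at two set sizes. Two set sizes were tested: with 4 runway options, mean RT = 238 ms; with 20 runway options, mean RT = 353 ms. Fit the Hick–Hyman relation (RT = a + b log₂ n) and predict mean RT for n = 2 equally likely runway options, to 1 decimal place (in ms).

RT is linear in log₂ n, so two points fix the line:
  b = (353 − 238) / (log₂ 20 − log₂ 4) = 115 / (4.3219 − 2) = 49.528 ms/bit
  a = 238 − 49.528 × 2 = 138.944 ms
Then RT(2) = 138.944 + 49.528 × log₂ 2 = 138.944 + 49.528 × 1 ≈ 188.472 ms.

188.5 ms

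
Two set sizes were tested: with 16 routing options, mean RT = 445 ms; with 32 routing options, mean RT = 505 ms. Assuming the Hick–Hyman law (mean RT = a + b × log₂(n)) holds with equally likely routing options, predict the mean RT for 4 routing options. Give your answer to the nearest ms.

With log₂ n on the abscissa the relation is linear; from the two conditions:
  b = (505 − 445) / (log₂ 32 − log₂ 16) = 60 / (5 − 4) = 60 ms/bit
  a = 445 − 60 × 4 = 205 ms
Then RT(4) = 205 + 60 × log₂ 4 = 205 + 60 × 2 ≈ 325.000 ms.

325 ms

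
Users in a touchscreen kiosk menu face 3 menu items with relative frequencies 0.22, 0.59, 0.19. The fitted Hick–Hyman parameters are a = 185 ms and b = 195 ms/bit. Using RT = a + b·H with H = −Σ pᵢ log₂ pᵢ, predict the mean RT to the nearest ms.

455 ms

H = 0.22·log₂(1/0.22) + 0.59·log₂(1/0.59) + 0.19·log₂(1/0.19) = 1.3849 bits.
RT = 185 + 195 × 1.3849 = 455.06 ms.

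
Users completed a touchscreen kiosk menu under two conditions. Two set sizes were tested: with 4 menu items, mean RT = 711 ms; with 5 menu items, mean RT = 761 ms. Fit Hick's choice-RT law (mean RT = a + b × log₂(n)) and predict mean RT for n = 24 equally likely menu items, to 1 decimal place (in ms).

1112.5 ms

RT is linear in log₂ n, so two points fix the line:
  b = (761 − 711) / (log₂ 5 − log₂ 4) = 50 / (2.3219 − 2) = 155.314 ms/bit
  a = 711 − 155.314 × 2 = 400.372 ms
Then RT(24) = 400.372 + 155.314 × log₂ 24 = 400.372 + 155.314 × 4.5850 ≈ 1112.481 ms.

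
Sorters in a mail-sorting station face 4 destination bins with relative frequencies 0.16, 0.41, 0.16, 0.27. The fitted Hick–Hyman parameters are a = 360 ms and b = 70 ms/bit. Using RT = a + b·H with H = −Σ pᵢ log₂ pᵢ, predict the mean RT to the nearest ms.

H = 0.16·log₂(1/0.16) + 0.41·log₂(1/0.41) + 0.16·log₂(1/0.16) + 0.27·log₂(1/0.27) = 1.8834 bits.
RT = 360 + 70 × 1.8834 = 491.84 ms.

492 ms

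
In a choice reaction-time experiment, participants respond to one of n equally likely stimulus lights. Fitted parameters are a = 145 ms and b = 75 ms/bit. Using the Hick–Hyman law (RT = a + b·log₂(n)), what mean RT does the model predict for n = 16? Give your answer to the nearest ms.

445 ms

log₂(16) = 4 bits, so RT = 145 + 75 × 4 ≈ 445.000 ms.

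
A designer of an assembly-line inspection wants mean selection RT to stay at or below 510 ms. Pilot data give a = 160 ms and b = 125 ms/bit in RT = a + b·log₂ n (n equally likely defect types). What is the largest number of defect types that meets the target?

6

Information budget: (510 − 160)/125 = 2.8000 bits, so n ≤ 2^2.8000 = 6.964 → at most 6.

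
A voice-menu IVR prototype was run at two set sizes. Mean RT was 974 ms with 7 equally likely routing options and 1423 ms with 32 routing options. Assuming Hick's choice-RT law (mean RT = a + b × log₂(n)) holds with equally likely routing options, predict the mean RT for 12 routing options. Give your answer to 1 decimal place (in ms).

With log₂ n on the abscissa the relation is linear; from the two conditions:
  b = (1423 − 974) / (log₂ 32 − log₂ 7) = 449 / (5 − 2.8074) = 204.776 ms/bit
  a = 974 − 204.776 × 2.8074 = 399.122 ms
Then RT(12) = 399.122 + 204.776 × log₂ 12 = 399.122 + 204.776 × 3.5850 ≈ 1133.235 ms.

1133.2 ms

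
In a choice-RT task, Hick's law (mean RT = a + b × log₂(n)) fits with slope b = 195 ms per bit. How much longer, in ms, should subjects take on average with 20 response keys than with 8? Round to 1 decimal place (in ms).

The intercept a cancels: ΔRT = b·(log₂ n₂ − log₂ n₁) = b·log₂(n₂/n₁).
log₂(20) − log₂(8) = 4.3219 − 3 = 1.3219.
ΔRT = 195 × 1.3219 = 257.776 ms.

257.8 ms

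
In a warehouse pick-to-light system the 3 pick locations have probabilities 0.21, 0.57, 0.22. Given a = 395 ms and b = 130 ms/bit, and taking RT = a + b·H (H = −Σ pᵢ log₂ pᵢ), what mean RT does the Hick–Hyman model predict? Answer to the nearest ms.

579 ms

Entropy contributions −pᵢ log₂ pᵢ: 0.4728, 0.4623, 0.4806; sum H = 1.4156 bits.
RT = a + bH = 395 + 130·1.4156 = 579.03 ms.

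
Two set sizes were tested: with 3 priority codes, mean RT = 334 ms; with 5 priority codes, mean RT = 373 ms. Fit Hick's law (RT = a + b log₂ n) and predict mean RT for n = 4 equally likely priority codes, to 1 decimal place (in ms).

RT is linear in log₂ n, so two points fix the line:
  b = (373 − 334) / (log₂ 5 − log₂ 3) = 39 / (2.3219 − 1.5850) = 52.920 ms/bit
  a = 334 − 52.920 × 1.5850 = 250.124 ms
Then RT(4) = 250.124 + 52.920 × log₂ 4 = 250.124 + 52.920 × 2 ≈ 355.964 ms.

356.0 ms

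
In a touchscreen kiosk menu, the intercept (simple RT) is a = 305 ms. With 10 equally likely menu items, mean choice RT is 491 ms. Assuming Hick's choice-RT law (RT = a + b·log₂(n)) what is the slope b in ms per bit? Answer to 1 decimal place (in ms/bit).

56.0 ms/bit

10 alternatives carry log₂ 10 = 3.3219 bits; the choice cost is 491 − 305 = 186 ms, so b = 186/3.3219 = 55.992 ms/bit.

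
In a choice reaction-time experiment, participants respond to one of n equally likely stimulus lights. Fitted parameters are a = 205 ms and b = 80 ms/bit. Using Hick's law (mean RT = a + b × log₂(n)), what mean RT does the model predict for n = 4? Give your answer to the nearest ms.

365 ms

log₂(4) = 2 bits, so RT = 205 + 80 × 2 ≈ 365.000 ms.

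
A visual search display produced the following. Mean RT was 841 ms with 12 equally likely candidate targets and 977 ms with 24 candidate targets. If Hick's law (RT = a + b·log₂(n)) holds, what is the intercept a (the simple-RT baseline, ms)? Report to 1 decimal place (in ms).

b = (RT₂ − RT₁)/(log₂ n₂ − log₂ n₁) = (977 − 841)/(4.5850 − 3.5850) = 136.000 ms/bit.
a = RT₁ − b·log₂ n₁ = 841 − 136.000 × 3.5850 = 353.445 ms.

353.4 ms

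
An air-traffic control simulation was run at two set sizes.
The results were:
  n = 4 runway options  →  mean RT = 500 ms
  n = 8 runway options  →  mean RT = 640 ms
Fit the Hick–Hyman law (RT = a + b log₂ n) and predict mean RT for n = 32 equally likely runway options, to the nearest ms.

920 ms

Solve the two-equation system in a and b:
  b = (640 − 500) / (log₂ 8 − log₂ 4) = 140 / (3 − 2) = 140 ms/bit
  a = 500 − 140 × 2 = 220 ms
Then RT(32) = 220 + 140 × log₂ 32 = 220 + 140 × 5 ≈ 920.000 ms.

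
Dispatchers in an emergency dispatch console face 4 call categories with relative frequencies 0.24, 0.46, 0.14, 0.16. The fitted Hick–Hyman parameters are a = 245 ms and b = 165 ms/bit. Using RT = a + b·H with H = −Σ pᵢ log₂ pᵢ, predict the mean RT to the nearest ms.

H = 0.24·log₂(1/0.24) + 0.46·log₂(1/0.46) + 0.14·log₂(1/0.14) + 0.16·log₂(1/0.16) = 1.8296 bits.
RT = 245 + 165 × 1.8296 = 546.88 ms.

547 ms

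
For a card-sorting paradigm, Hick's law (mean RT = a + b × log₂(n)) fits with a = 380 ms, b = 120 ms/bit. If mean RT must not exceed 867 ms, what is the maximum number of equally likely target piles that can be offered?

Set 380 + 120·log₂ n ≤ 867 → log₂ n ≤ (867 − 380)/120 = 4.0583.
So n ≤ 2^4.0583 = 16.660; the largest integer n is 16.

16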